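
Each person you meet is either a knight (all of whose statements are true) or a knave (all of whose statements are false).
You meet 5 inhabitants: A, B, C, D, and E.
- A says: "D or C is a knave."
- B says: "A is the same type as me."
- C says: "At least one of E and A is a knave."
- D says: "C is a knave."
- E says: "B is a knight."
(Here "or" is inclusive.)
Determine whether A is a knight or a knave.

Consistent assignments: {A=knight, B=knight, C=knave, D=knight, E=knight}; {A=knight, B=knave, C=knight, D=knave, E=knave}
In every consistent assignment, A is a knight.

A is a knight.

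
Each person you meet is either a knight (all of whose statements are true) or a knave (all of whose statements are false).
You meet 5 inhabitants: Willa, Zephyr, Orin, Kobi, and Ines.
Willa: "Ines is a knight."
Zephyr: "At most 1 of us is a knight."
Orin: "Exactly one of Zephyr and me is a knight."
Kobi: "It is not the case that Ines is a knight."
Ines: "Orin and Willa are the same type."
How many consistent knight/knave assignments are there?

2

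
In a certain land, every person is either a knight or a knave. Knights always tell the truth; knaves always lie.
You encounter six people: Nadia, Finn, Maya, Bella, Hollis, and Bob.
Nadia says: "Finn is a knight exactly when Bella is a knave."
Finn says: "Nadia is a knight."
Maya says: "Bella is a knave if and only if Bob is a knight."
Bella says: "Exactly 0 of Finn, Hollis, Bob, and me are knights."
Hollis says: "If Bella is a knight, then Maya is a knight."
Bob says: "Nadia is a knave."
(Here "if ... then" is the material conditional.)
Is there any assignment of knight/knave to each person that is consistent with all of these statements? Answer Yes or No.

Yes

One consistent assignment: Nadia=knight, Finn=knight, Maya=knave, Bella=knave, Hollis=knight, Bob=knave.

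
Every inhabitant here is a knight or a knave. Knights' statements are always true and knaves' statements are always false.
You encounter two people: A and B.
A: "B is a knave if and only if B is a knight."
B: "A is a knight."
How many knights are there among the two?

0

The unique consistent assignment is A=knave, B=knave.
That has 0 knights.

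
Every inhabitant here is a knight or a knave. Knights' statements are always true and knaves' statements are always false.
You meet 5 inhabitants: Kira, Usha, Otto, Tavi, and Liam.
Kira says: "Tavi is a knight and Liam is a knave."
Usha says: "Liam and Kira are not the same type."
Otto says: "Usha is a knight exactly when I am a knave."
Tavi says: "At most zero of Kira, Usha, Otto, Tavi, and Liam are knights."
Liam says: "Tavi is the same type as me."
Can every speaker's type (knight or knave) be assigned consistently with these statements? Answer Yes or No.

No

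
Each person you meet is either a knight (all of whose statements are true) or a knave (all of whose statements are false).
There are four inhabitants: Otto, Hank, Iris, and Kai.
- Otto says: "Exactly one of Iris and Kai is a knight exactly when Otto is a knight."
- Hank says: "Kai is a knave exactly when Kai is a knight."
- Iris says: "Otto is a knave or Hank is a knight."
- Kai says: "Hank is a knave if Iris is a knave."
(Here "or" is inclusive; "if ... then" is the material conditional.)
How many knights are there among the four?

The unique consistent assignment is Otto=knight, Hank=knave, Iris=knave, Kai=knight.
That has 2 knights.

2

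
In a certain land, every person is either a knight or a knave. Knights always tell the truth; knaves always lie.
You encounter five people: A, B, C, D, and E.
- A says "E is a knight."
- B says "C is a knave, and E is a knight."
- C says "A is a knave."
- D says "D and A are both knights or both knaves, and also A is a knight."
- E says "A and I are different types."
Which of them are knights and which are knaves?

A is a knave, B is a knave, C is a knight, D is a knave, and E is a knave.

Suppose A is a knight. Then A's statement "E is a knight" would have to be true. Checking the 16 ways to assign the others, none is consistent with every speaker.
(For instance, with B=knave, C=knight, D=knave, E=knave, A's claim "E is a knight" comes out false where it would need to be true.)
So A must be a knave, making "E is a knight" false. Taking A=knave, B=knave, C=knight, D=knave, E=knave, each remaining statement checks out:
  B (knave): "C is a knave, and E is a knight" — false. ✓
  C (knight): "A is a knave" — true. ✓
  D (knave): "D and A are both knights or both knaves, and also A is a knight" — false. ✓
  E (knave): "A and I are different types" — false. ✓
This is the unique consistent assignment.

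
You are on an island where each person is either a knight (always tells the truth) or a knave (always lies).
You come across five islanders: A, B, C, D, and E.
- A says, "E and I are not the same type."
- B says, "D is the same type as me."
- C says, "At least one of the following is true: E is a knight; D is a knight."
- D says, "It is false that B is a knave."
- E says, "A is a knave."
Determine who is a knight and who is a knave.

Knights: A, B, C, and D. Knaves: E.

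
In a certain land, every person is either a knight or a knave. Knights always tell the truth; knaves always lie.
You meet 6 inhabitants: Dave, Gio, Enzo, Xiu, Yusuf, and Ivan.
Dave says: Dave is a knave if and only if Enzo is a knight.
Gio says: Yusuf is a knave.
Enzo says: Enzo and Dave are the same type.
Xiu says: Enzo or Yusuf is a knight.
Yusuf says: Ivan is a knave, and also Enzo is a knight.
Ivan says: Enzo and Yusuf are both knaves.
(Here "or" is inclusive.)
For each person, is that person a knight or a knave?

Since Dave is a knight, "Dave is a knave if and only if Enzo is a knight" needs to be true, which holds.
Since Gio is a knight, "Yusuf is a knave" needs to be true, which holds.
Enzo is a knave, so "Enzo and Dave are the same type" must be false — and it is.
Xiu (knave): "Enzo or Yusuf is a knight" — false. ✓
Yusuf is a knave, and the claim "Ivan is a knave, and also Enzo is a knight" is indeed false.
As a knight, Ivan's statement "Enzo and Yusuf are both knaves" should be true; it is.

Dave is a knight, Gio is a knight, Enzo is a knave, Xiu is a knave, Yusuf is a knave, and Ivan is a knight.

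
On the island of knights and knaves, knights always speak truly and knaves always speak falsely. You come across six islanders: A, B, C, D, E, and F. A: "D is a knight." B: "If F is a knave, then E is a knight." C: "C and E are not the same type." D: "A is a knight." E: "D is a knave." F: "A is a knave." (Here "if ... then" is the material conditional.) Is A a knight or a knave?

A is a knight.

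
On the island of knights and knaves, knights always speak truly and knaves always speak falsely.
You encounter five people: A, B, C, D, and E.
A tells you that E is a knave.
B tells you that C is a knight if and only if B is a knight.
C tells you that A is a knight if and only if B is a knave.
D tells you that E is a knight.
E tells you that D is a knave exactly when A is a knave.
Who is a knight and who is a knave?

Knights: A and C. Knaves: B, D, and E.

As a knight, A's statement "E is a knave" should be true; it is.
As a knave, B's statement "C is a knight if and only if B is a knight" should be False; it is.
C is a knight; "A is a knight if and only if B is a knave" is true, as required.
D (knave): "E is a knight" — False. ✓
E (knave): "D is a knave exactly when A is a knave" — False. ✓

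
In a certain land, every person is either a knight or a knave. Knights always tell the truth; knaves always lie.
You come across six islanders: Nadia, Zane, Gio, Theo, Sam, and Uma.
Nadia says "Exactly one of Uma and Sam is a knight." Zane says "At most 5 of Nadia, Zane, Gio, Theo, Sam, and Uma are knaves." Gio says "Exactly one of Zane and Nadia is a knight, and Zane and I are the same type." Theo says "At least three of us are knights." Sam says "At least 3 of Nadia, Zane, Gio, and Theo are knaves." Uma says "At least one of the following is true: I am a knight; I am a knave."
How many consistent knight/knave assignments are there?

1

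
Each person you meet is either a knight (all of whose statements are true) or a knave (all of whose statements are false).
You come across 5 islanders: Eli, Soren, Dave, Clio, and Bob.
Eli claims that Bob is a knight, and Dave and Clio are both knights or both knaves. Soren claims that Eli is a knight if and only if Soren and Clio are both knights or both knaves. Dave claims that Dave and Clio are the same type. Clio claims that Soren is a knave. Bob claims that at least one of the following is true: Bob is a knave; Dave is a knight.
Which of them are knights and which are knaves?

Knights: Eli, Dave, Clio, and Bob. Knaves: Soren.

Eli is a knight, so "Bob is a knight, and Dave and Clio are both knights or both knaves" must be true — and it is.
As a knave, Soren's statement "Eli is a knight if and only if Soren and Clio are both knights or both knaves" should be false; it is.
Dave is a knight, so "Dave and Clio are the same type" must be true — and it is.
Clio (knight): "Soren is a knave" — true. ✓
Bob is a knight, and the claim "at least one of the following is true: Bob is a knave; Dave is a knight" is indeed true.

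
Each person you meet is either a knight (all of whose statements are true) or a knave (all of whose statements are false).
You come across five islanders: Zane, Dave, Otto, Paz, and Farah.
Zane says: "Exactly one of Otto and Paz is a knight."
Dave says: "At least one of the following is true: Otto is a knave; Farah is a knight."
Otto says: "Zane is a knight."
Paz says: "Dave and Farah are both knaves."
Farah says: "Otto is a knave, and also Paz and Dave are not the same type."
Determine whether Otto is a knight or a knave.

Consistent assignments: {Zane=knave, Dave=knight, Otto=knave, Paz=knave, Farah=knight}
In every consistent assignment, Otto is a knave.

Otto is a knave.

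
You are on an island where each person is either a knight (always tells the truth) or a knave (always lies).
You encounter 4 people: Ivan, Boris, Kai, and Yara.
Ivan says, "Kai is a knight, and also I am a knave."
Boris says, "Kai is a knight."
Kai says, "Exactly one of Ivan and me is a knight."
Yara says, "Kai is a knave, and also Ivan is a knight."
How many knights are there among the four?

0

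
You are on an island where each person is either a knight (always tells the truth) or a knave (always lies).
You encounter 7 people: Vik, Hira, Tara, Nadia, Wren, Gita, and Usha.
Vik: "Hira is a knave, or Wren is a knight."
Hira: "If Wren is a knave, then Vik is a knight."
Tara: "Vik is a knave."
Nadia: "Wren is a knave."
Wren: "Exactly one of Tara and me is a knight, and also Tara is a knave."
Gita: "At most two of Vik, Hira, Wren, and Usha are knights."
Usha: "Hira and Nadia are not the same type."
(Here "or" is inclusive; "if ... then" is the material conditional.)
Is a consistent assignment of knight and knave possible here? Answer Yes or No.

Yes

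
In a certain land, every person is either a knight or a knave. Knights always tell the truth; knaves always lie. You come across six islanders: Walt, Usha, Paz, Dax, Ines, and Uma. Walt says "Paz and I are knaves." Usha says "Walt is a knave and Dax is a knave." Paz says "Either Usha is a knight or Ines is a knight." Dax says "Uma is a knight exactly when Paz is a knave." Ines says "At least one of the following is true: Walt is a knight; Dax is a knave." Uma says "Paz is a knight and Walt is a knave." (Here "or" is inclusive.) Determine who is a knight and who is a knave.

Walt is a knave, Usha is a knight, Paz is a knight, Dax is a knave, Ines is a knight, and Uma is a knight.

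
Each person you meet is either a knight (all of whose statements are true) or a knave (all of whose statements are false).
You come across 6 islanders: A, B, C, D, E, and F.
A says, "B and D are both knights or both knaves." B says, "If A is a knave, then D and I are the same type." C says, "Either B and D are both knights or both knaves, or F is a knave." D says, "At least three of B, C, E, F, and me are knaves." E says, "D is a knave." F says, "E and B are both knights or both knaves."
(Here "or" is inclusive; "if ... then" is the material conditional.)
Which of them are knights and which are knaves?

A is a knave, B is a knave, C is a knave, D is a knight, E is a knave, and F is a knight.

A is a knave, so "B and D are both knights or both knaves" must be false — and it is.
B (knave): "if A is a knave, then D and I are the same type" — false. ✓
C is a knave; "either B and D are both knights or both knaves, or F is a knave" is false, as required.
As a knight, D's statement "at least three of B, C, E, F, and me are knaves" should be true; it is.
E is a knave; "D is a knave" is false, as required.
Since F is a knight, "E and B are both knights or both knaves" needs to be true, which holds.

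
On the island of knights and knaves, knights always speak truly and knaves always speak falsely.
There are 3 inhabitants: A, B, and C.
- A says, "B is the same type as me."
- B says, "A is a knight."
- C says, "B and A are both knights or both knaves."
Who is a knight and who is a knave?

A is a knight, B is a knight, and C is a knight.

A is a knight, so "B is the same type as me" must be True — and it is.
B is a knight, and the claim "A is a knight" is indeed True.
C is a knight; "B and A are both knights or both knaves" is True, as required.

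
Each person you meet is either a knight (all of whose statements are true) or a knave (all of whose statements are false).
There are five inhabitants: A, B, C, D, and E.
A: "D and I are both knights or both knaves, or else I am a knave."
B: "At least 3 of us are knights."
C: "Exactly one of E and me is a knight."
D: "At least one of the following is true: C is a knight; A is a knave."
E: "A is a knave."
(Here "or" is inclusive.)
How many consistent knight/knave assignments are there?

1

Consistent assignments:
  A=knight, B=knight, C=knight, D=knight, E=knave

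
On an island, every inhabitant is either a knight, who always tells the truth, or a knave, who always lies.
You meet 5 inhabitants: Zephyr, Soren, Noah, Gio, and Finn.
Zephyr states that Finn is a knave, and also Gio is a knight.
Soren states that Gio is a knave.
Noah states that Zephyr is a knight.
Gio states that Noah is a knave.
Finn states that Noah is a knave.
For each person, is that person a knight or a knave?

As a knave, Zephyr's statement "Finn is a knave, and also Gio is a knight" should be False; it is.
Soren is a knave; "Gio is a knave" is False, as required.
Noah is a knave; "Zephyr is a knight" is False, as required.
Since Gio is a knight, "Noah is a knave" needs to be true, which holds.
Finn is a knight, and the claim "Noah is a knave" is indeed true.

Knights: Gio and Finn. Knaves: Zephyr, Soren, and Noah.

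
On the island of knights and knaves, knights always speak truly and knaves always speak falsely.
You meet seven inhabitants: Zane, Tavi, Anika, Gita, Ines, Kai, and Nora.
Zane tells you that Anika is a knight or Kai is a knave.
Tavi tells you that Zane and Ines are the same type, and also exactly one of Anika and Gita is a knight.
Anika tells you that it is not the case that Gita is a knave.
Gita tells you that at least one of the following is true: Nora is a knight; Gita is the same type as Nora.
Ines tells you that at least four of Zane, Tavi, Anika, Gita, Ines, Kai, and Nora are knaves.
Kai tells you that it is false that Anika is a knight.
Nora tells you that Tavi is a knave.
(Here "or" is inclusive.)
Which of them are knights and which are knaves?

Zane is a knight, Tavi is a knave, Anika is a knight, Gita is a knight, Ines is a knave, Kai is a knave, and Nora is a knight.

As a knight, Zane's statement "Anika is a knight or Kai is a knave" should be true; it is.
Tavi is a knave, and the claim "Zane and Ines are the same type, and also exactly one of Anika and Gita is a knight" is indeed False.
Anika is a knight; "it is not the case that Gita is a knave" is true, as required.
Gita is a knight; "at least one of the following is true: Nora is a knight; Gita is the same type as Nora" is true, as required.
Ines is a knave, so "at least four of Zane, Tavi, Anika, Gita, Ines, Kai, and Nora are knaves" must be False — and it is.
Kai is a knave; "it is false that Anika is a knight" is False, as required.
As a knight, Nora's statement "Tavi is a knave" should be true; it is.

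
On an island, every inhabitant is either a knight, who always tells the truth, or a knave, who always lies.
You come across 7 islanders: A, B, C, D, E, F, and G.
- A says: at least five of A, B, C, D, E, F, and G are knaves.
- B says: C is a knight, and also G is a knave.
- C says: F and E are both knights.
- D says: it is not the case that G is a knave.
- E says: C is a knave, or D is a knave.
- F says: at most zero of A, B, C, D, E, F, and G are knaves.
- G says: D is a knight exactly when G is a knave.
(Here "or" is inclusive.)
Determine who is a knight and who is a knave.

A is a knight, B is a knave, C is a knave, D is a knave, E is a knight, F is a knave, and G is a knave.

A is a knight, and the claim "at least five of A, B, C, D, E, F, and G are knaves" is indeed True.
B is a knave; "C is a knight, and also G is a knave" is false, as required.
Since C is a knave, "F and E are both knights" needs to be false, which holds.
D is a knave, and the claim "it is not the case that G is a knave" is indeed false.
E (knight): "C is a knave, or D is a knave" — True. ✓
Since F is a knave, "at most zero of A, B, C, D, E, F, and G are knaves" needs to be false, which holds.
As a knave, G's statement "D is a knight exactly when G is a knave" should be false; it is.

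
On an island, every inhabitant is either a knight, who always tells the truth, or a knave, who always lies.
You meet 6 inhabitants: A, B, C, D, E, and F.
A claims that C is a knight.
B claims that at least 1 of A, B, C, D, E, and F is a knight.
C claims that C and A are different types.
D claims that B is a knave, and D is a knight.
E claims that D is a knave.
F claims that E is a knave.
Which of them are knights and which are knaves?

A is a knave, and the claim "C is a knight" is indeed false.
B is a knight; "at least 1 of A, B, C, D, E, and F is a knight" is True, as required.
C is a knave, so "C and A are different types" must be false — and it is.
D (knave): "B is a knave, and D is a knight" — false. ✓
E (knight): "D is a knave" — True. ✓
As a knave, F's statement "E is a knave" should be false; it is.

A is a knave, B is a knight, C is a knave, D is a knave, E is a knight, and F is a knave.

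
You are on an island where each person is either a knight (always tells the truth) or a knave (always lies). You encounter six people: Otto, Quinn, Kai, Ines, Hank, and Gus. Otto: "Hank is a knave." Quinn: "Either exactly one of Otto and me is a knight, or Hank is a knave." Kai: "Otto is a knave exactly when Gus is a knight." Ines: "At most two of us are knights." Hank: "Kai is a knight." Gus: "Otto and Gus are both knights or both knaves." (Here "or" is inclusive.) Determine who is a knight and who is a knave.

Knights: Otto, Quinn, and Gus. Knaves: Kai, Ines, and Hank.

Otto (knight): "Hank is a knave" — True. ✓
Since Quinn is a knight, "either exactly one of Otto and me is a knight, or Hank is a knave" needs to be True, which holds.
As a knave, Kai's statement "Otto is a knave exactly when Gus is a knight" should be False; it is.
Ines is a knave, and the claim "at most two of us are knights" is indeed False.
Hank (knave): "Kai is a knight" — False. ✓
Gus is a knight, so "Otto and Gus are both knights or both knaves" must be True — and it is.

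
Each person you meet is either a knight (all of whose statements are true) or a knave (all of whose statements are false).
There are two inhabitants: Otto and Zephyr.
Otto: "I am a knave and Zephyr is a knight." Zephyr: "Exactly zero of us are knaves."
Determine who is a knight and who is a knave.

Otto is a knave and Zephyr is a knave.

Suppose Otto is a knight. Then Otto's statement "I am a knave and Zephyr is a knight" would have to be true. Checking the 2 ways to assign the others, none is consistent with every speaker.
(For instance, with Zephyr=knave, Otto's claim "I am a knave and Zephyr is a knight" comes out false where it would need to be true.)
So Otto must be a knave, making "I am a knave and Zephyr is a knight" false. Taking Otto=knave, Zephyr=knave, each remaining statement checks out:
  Zephyr (knave): "exactly zero of us are knaves" — false. ✓
This is the unique consistent assignment.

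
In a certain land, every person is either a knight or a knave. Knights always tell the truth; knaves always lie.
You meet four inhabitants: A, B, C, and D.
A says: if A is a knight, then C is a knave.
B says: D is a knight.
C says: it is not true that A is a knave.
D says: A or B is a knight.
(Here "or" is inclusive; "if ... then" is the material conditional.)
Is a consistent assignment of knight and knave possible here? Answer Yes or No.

No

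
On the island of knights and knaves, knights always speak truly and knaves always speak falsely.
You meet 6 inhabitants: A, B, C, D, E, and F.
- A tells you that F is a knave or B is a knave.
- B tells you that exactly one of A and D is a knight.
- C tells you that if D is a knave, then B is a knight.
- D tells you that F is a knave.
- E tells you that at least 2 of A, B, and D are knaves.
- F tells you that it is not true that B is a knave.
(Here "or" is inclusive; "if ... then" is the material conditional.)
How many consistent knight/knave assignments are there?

1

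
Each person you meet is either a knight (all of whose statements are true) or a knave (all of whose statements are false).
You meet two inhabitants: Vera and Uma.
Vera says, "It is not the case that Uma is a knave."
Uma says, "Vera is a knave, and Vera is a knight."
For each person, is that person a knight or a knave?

Vera (knave): "it is not the case that Uma is a knave" — False. ✓
Uma is a knave, and the claim "Vera is a knave, and Vera is a knight" is indeed False.

Knights: none. Knaves: Vera and Uma.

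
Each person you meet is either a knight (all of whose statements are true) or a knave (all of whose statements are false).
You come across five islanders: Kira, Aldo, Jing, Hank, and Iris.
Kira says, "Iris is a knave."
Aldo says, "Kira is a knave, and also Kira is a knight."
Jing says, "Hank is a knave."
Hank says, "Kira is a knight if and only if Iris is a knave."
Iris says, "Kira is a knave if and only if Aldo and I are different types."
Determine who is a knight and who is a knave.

Knights: Hank and Iris. Knaves: Kira, Aldo, and Jing.

Kira is a knave, so "Iris is a knave" must be False — and it is.
Aldo is a knave, so "Kira is a knave, and also Kira is a knight" must be False — and it is.
Jing is a knave; "Hank is a knave" is False, as required.
Since Hank is a knight, "Kira is a knight if and only if Iris is a knave" needs to be true, which holds.
Iris is a knight, so "Kira is a knave if and only if Aldo and I are different types" must be true — and it is.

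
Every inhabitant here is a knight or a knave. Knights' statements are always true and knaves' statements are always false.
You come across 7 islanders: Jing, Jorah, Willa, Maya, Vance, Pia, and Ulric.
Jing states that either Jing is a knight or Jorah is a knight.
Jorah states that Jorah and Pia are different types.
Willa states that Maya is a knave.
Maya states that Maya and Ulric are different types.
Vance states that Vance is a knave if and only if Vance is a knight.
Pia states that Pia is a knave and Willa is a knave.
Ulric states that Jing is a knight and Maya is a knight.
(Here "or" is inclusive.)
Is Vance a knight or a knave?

Consistent assignments: {Jing=knight, Jorah=knight, Willa=knight, Maya=knave, Vance=knave, Pia=knave, Ulric=knave}; {Jing=knight, Jorah=knave, Willa=knight, Maya=knave, Vance=knave, Pia=knave, Ulric=knave}; {Jing=knave, Jorah=knave, Willa=knight, Maya=knave, Vance=knave, Pia=knave, Ulric=knave}
In every consistent assignment, Vance is a knave.

Vance is a knave.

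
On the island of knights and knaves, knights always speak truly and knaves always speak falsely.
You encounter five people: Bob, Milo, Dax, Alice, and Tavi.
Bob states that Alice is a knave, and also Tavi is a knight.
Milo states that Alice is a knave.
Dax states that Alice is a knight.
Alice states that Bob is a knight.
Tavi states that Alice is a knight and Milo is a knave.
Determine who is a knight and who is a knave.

Knights: Milo. Knaves: Bob, Dax, Alice, and Tavi.

Since Bob is a knave, "Alice is a knave, and also Tavi is a knight" needs to be False, which holds.
As a knight, Milo's statement "Alice is a knave" should be True; it is.
Dax is a knave; "Alice is a knight" is False, as required.
Alice is a knave, so "Bob is a knight" must be False — and it is.
Tavi (knave): "Alice is a knight and Milo is a knave" — False. ✓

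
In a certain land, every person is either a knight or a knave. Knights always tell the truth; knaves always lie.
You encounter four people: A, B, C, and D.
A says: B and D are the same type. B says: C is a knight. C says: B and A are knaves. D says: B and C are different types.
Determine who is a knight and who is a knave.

A is a knight, B is a knave, C is a knave, and D is a knave.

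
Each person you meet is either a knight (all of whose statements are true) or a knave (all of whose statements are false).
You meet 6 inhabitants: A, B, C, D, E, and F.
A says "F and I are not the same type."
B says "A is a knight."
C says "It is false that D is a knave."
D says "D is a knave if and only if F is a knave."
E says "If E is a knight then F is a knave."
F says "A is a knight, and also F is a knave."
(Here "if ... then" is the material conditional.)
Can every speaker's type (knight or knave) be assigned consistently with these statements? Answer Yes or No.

No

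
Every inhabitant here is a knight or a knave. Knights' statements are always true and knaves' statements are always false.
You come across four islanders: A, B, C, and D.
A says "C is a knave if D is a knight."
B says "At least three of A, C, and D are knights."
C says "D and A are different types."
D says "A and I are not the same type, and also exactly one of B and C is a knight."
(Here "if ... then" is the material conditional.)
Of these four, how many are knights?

2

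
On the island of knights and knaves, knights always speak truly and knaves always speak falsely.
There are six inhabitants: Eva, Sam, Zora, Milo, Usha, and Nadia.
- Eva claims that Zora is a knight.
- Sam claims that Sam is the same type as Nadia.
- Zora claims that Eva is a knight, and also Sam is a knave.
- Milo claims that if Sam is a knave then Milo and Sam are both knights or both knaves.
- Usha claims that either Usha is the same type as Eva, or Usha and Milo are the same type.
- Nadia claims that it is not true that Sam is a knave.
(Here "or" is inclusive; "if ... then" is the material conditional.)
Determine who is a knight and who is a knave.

Knights: Sam, Milo, Usha, and Nadia. Knaves: Eva and Zora.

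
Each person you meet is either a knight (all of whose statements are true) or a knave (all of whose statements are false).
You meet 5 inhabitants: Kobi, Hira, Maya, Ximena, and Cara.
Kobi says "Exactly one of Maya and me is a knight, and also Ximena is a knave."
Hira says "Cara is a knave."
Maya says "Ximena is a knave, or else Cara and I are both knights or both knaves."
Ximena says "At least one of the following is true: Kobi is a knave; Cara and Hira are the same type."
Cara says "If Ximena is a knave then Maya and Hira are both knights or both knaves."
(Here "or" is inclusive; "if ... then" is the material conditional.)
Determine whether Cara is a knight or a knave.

Cara is a knight.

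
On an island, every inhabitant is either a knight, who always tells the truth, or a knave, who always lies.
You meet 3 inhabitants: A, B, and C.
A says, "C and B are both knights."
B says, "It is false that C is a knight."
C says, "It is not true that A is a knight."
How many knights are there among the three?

1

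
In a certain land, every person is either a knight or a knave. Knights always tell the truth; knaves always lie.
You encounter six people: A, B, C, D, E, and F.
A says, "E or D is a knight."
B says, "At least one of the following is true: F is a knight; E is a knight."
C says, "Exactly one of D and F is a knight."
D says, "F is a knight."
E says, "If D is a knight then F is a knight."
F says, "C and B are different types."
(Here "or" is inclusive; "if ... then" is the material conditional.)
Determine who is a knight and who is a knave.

Knights: A, B, D, E, and F. Knaves: C.

A is a knight; "E or D is a knight" is true, as required.
B is a knight; "at least one of the following is true: F is a knight; E is a knight" is true, as required.
C (knave): "exactly one of D and F is a knight" — False. ✓
D is a knight, and the claim "F is a knight" is indeed true.
As a knight, E's statement "if D is a knight then F is a knight" should be true; it is.
F is a knight, and the claim "C and B are different types" is indeed true.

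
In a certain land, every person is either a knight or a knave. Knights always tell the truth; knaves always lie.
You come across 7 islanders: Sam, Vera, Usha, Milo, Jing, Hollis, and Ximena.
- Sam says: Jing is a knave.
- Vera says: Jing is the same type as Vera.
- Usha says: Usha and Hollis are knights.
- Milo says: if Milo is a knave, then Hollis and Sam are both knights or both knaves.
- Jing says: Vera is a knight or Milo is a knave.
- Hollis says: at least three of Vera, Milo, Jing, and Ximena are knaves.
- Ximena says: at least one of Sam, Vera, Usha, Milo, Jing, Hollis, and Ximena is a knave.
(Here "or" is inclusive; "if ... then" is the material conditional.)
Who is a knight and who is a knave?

Knights: Vera, Milo, Jing, and Ximena. Knaves: Sam, Usha, and Hollis.

Sam is a knave, so "Jing is a knave" must be False — and it is.
As a knight, Vera's statement "Jing is the same type as Vera" should be True; it is.
Usha is a knave, and the claim "Usha and Hollis are knights" is indeed False.
Milo is a knight; "if Milo is a knave, then Hollis and Sam are both knights or both knaves" is True, as required.
Jing (knight): "Vera is a knight or Milo is a knave" — True. ✓
As a knave, Hollis's statement "at least three of Vera, Milo, Jing, and Ximena are knaves" should be False; it is.
Ximena is a knight; "at least one of Sam, Vera, Usha, Milo, Jing, Hollis, and Ximena is a knave" is True, as required.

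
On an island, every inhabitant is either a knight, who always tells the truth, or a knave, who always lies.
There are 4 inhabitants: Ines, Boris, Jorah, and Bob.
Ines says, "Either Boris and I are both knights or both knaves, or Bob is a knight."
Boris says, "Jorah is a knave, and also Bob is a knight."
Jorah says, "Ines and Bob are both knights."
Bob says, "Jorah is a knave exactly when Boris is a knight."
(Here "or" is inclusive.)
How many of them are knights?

The unique consistent assignment is Ines=knight, Boris=knave, Jorah=knight, Bob=knight.
That has 3 knights.

3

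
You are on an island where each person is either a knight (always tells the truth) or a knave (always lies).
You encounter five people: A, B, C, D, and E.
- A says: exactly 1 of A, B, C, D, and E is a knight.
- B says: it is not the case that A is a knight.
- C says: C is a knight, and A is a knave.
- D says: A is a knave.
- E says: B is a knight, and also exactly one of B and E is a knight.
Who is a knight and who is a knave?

A is a knight, so "exactly 1 of A, B, C, D, and E is a knight" must be True — and it is.
As a knave, B's statement "it is not the case that A is a knight" should be False; it is.
C is a knave, so "C is a knight, and A is a knave" must be False — and it is.
D is a knave, so "A is a knave" must be False — and it is.
E is a knave; "B is a knight, and also exactly one of B and E is a knight" is False, as required.

Knights: A. Knaves: B, C, D, and E.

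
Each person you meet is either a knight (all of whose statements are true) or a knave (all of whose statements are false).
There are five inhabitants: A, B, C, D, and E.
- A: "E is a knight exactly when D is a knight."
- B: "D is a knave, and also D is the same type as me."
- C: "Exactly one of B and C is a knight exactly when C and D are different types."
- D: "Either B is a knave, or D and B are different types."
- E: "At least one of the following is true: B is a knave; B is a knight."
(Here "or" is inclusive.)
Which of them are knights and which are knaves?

A is a knight, B is a knave, C is a knave, D is a knight, and E is a knight.

A is a knight, and the claim "E is a knight exactly when D is a knight" is indeed True.
B is a knave, and the claim "D is a knave, and also D is the same type as me" is indeed False.
C (knave): "exactly one of B and C is a knight exactly when C and D are different types" — False. ✓
D (knight): "either B is a knave, or D and B are different types" — True. ✓
As a knight, E's statement "at least one of the following is true: B is a knave; B is a knight" should be True; it is.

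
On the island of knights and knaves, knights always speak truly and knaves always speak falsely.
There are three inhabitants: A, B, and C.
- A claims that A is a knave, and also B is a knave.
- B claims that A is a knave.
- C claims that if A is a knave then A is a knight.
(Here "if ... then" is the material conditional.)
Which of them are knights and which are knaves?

Knights: B. Knaves: A and C.

Since A is a knave, "A is a knave, and also B is a knave" needs to be False, which holds.
B is a knight, so "A is a knave" must be true — and it is.
Since C is a knave, "if A is a knave then A is a knight" needs to be False, which holds.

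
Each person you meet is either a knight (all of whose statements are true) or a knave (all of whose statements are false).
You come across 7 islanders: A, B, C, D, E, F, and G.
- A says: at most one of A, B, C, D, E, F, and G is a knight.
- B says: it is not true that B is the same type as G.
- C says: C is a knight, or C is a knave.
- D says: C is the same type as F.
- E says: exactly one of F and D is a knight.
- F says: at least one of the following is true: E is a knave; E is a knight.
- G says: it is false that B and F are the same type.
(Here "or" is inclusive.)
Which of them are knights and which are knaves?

Knights: B, C, D, and F. Knaves: A, E, and G.

A is a knave, so "at most one of A, B, C, D, E, F, and G is a knight" must be false — and it is.
B is a knight, and the claim "it is not true that B is the same type as G" is indeed True.
C is a knight; "C is a knight, or C is a knave" is True, as required.
Since D is a knight, "C is the same type as F" needs to be True, which holds.
E (knave): "exactly one of F and D is a knight" — false. ✓
Since F is a knight, "at least one of the following is true: E is a knave; E is a knight" needs to be True, which holds.
G is a knave; "it is false that B and F are the same type" is false, as required.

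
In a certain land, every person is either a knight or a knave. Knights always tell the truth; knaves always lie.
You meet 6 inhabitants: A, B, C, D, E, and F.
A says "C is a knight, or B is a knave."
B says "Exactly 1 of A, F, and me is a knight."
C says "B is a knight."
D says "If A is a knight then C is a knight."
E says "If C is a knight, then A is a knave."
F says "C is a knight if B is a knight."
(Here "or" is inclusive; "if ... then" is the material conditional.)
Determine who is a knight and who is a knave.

A is a knight; "C is a knight, or B is a knave" is True, as required.
B is a knave, so "exactly 1 of A, F, and me is a knight" must be false — and it is.
As a knave, C's statement "B is a knight" should be false; it is.
D is a knave, so "if A is a knight then C is a knight" must be false — and it is.
E is a knight, and the claim "if C is a knight, then A is a knave" is indeed True.
Since F is a knight, "C is a knight if B is a knight" needs to be True, which holds.

Knights: A, E, and F. Knaves: B, C, and D.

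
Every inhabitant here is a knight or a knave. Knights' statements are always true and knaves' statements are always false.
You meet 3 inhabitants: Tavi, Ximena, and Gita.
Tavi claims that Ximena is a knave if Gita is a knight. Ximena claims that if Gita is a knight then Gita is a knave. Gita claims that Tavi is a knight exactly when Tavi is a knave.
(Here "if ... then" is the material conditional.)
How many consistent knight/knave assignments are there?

1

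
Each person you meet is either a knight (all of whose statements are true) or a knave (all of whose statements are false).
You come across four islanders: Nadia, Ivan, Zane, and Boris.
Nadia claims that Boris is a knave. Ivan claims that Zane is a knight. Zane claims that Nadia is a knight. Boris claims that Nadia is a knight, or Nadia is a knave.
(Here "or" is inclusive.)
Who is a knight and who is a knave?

Since Nadia is a knave, "Boris is a knave" needs to be false, which holds.
Ivan (knave): "Zane is a knight" — false. ✓
Zane is a knave, so "Nadia is a knight" must be false — and it is.
Boris is a knight, and the claim "Nadia is a knight, or Nadia is a knave" is indeed True.

Nadia is a knave, Ivan is a knave, Zane is a knave, and Boris is a knight.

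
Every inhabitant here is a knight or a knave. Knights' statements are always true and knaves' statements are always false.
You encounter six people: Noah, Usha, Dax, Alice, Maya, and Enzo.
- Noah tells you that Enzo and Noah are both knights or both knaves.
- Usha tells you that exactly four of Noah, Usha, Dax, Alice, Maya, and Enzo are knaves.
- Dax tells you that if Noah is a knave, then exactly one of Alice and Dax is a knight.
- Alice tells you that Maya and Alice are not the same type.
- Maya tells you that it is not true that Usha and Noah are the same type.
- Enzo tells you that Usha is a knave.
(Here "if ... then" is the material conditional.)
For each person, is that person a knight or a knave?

Noah is a knave; "Enzo and Noah are both knights or both knaves" is false, as required.
Usha is a knave, so "exactly four of Noah, Usha, Dax, Alice, Maya, and Enzo are knaves" must be false — and it is.
As a knave, Dax's statement "if Noah is a knave, then exactly one of Alice and Dax is a knight" should be false; it is.
Alice is a knave, so "Maya and Alice are not the same type" must be false — and it is.
Since Maya is a knave, "it is not true that Usha and Noah are the same type" needs to be false, which holds.
Enzo is a knight; "Usha is a knave" is True, as required.

Noah is a knave, Usha is a knave, Dax is a knave, Alice is a knave, Maya is a knave, and Enzo is a knight.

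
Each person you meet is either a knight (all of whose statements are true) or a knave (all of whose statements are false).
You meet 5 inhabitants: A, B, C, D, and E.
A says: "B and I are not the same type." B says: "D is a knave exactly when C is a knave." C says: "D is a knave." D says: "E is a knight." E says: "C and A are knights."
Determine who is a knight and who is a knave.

A (knave): "B and I are not the same type" — False. ✓
B (knave): "D is a knave exactly when C is a knave" — False. ✓
Since C is a knight, "D is a knave" needs to be true, which holds.
D is a knave, and the claim "E is a knight" is indeed False.
Since E is a knave, "C and A are knights" needs to be False, which holds.

A is a knave, B is a knave, C is a knight, D is a knave, and E is a knave.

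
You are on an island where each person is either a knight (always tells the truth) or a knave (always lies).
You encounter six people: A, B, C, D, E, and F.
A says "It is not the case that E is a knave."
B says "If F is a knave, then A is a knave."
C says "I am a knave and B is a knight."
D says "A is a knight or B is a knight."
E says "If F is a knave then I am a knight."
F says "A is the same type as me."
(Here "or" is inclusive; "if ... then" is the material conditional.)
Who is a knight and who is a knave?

A is a knight, B is a knave, C is a knave, D is a knight, E is a knight, and F is a knave.

A is a knight; "it is not the case that E is a knave" is True, as required.
B is a knave, and the claim "if F is a knave, then A is a knave" is indeed false.
As a knave, C's statement "I am a knave and B is a knight" should be false; it is.
D is a knight, and the claim "A is a knight or B is a knight" is indeed True.
E (knight): "if F is a knave then I am a knight" — True. ✓
F (knave): "A is the same type as me" — false. ✓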